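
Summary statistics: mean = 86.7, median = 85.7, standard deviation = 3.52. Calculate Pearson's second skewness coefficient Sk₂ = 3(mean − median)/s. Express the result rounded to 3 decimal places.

0.852

Sk₂ = 3(86.7 − 85.7) / 3.52 = 3 × 1.0000 / 3.52
    = 3.0000 / 3.52 ≈ 0.852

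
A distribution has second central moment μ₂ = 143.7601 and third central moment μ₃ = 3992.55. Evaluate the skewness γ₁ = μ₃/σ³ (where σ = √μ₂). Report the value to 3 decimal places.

2.316

σ = √μ₂ = √143.7601 = 11.99000
σ³ = μ₂^(3/2) = 1723.68360
γ₁ = μ₃/σ³ = 3992.55 / 1723.68360 ≈ 2.316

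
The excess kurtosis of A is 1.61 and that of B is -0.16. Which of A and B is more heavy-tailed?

Higher excess kurtosis ⇒ heavier tails relative to the normal distribution.
1.61 vs -0.16: the larger is 1.61, so A has heavier tails. (A is leptokurtic — heavier-than-normal tails; the other is platykurtic.)

A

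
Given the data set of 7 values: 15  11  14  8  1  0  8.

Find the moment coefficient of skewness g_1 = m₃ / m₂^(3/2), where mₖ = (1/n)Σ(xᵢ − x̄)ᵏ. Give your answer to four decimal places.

x̄ = (15 + 11 + 14 + 8 + 1 + 0 + 8) / 7 = 8.1429
deviations (xᵢ − x̄): 6.8571, 2.8571, 5.8571, -0.1429, -7.1429, -8.1429, -0.1429
Σ(xᵢ − x̄)² = 206.8571 ⇒ m₂ = 206.8571/7 = 29.55102
Σ(xᵢ − x̄)³ = -357.6735 ⇒ m₃ = -357.6735/7 = -51.09621
m₂^(3/2) = 29.55102^(1.5) = 160.64186
g_1 = m₃ / m₂^(3/2) = -51.09621 / 160.64186 ≈ -0.3181

-0.3181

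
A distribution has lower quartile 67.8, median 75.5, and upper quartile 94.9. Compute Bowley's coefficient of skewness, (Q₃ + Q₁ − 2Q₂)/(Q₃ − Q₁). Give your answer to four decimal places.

numerator: Q₃ + Q₁ − 2Q₂ = 94.9 + 67.8 − 2×75.5 = 11.7000
denominator: Q₃ − Q₁ = 94.9 − 67.8 = 27.1000
Bowley skewness = 11.7000 / 27.1000 ≈ 0.4317

0.4317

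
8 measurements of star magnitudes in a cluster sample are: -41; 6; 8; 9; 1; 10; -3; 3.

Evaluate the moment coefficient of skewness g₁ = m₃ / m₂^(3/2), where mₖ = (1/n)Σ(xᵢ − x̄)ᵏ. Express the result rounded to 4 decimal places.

x̄ = (-41 + 6 + 8 + 9 + 1 + 10 - 3 + 3) / 8 = -0.8750
deviations (xᵢ − x̄): -40.1250, 6.8750, 8.8750, 9.8750, 1.8750, 10.8750, -2.1250, 3.8750
Σ(xᵢ − x̄)² = 1974.8750 ⇒ m₂ = 1974.8750/8 = 246.85938
Σ(xᵢ − x̄)³ = -61273.5938 ⇒ m₃ = -61273.5938/8 = -7659.19922
m₂^(3/2) = 246.85938^(1.5) = 3878.59504
g₁ = m₃ / m₂^(3/2) = -7659.19922 / 3878.59504 ≈ -1.9747

-1.9747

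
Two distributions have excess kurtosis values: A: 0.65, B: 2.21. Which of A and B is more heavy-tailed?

B

Higher excess kurtosis ⇒ heavier tails relative to the normal distribution.
0.65 vs 2.21: the larger is 2.21, so B has heavier tails.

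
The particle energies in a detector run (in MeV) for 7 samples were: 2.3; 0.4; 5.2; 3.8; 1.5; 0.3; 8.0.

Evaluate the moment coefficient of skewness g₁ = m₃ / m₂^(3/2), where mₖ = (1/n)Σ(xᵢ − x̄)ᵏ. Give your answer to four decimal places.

0.6932

x̄ = (2.3 + 0.4 + 5.2 + 3.8 + 1.5 + 0.3 + 8.0) / 7 = 3.0714
deviations (xᵢ − x̄): -0.7714, -2.6714, 2.1286, 0.7286, -1.5714, -2.7714, 4.9286
Σ(xᵢ − x̄)² = 47.2343 ⇒ m₂ = 47.2343/7 = 6.74776
Σ(xᵢ − x̄)³ = 85.0588 ⇒ m₃ = 85.0588/7 = 12.15126
m₂^(3/2) = 6.74776^(1.5) = 17.52827
g₁ = m₃ / m₂^(3/2) = 12.15126 / 17.52827 ≈ 0.6932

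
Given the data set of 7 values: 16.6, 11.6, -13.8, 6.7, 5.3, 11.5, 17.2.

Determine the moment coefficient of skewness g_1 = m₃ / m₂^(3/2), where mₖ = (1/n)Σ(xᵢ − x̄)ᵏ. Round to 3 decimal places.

-1.321

x̄ = (16.6 + 11.6 - 13.8 + 6.7 + 5.3 + 11.5 + 17.2) / 7 = 7.8714
deviations (xᵢ − x̄): 8.7286, 3.7286, -21.6714, -1.1714, -2.5714, 3.6286, 9.3286
Σ(xᵢ − x̄)² = 667.9143 ⇒ m₂ = 667.9143/7 = 95.41633
Σ(xᵢ − x̄)³ = -8620.1980 ⇒ m₃ = -8620.1980/7 = -1231.45686
m₂^(3/2) = 95.41633^(1.5) = 932.03890
g_1 = m₃ / m₂^(3/2) = -1231.45686 / 932.03890 ≈ -1.321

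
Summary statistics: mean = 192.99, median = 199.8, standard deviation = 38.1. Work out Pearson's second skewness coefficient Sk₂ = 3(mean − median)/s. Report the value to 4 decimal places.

-0.5362

Sk₂ = 3(192.99 − 199.8) / 38.1 = 3 × -6.8100 / 38.1
    = -20.4300 / 38.1 ≈ -0.5362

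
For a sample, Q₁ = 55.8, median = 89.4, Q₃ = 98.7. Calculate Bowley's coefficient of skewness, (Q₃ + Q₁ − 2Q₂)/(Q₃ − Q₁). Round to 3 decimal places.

numerator: Q₃ + Q₁ − 2Q₂ = 98.7 + 55.8 − 2×89.4 = -24.3000
denominator: Q₃ − Q₁ = 98.7 − 55.8 = 42.9000
Bowley skewness = -24.3000 / 42.9000 ≈ -0.566

-0.566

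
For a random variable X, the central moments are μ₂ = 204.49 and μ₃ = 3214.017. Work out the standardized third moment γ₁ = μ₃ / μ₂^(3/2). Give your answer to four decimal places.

σ = √μ₂ = √204.49 = 14.30000
σ³ = μ₂^(3/2) = 2924.20700
γ₁ = μ₃/σ³ = 3214.017 / 2924.20700 ≈ 1.0991

1.0991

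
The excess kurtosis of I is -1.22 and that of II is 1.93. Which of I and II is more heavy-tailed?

II

Higher excess kurtosis ⇒ heavier tails relative to the normal distribution.
-1.22 vs 1.93: the larger is 1.93, so II has heavier tails. (II is leptokurtic — heavier-than-normal tails; the other is platykurtic.)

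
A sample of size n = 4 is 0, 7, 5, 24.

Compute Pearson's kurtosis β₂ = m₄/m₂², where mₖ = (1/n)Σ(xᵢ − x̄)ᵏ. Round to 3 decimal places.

x̄ = 9.0000
Σ(xᵢ − x̄)² = 326.0000 ⇒ m₂ = 81.50000
Σ(xᵢ − x̄)⁴ = 57458.0000 ⇒ m₄ = 14364.50000
m₂² = 6642.25000
β₂ = m₄/m₂² = 14364.50000 / 6642.25000 ≈ 2.163

2.163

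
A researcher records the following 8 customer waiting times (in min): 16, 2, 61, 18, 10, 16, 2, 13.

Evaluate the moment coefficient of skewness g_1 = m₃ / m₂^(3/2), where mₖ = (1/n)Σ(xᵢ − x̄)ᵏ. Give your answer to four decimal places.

x̄ = (16 + 2 + 61 + 18 + 10 + 16 + 2 + 13) / 8 = 17.2500
deviations (xᵢ − x̄): -1.2500, -15.2500, 43.7500, 0.7500, -7.2500, -1.2500, -15.2500, -4.2500
Σ(xᵢ − x̄)² = 2453.5000 ⇒ m₂ = 2453.5000/8 = 306.68750
Σ(xᵢ − x̄)³ = 76185.7500 ⇒ m₃ = 76185.7500/8 = 9523.21875
m₂^(3/2) = 306.68750^(1.5) = 5370.86348
g_1 = m₃ / m₂^(3/2) = 9523.21875 / 5370.86348 ≈ 1.7731

1.7731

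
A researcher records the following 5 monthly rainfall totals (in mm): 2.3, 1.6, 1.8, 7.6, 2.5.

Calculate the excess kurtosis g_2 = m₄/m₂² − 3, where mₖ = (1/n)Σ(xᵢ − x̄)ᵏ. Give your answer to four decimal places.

0.1462

x̄ = 3.1600
Σ(xᵢ − x̄)² = 25.1720 ⇒ m₂ = 5.03440
Σ(xᵢ − x̄)⁴ = 398.7062 ⇒ m₄ = 79.74124
m₂² = 25.34518
g_2 = m₄/m₂² − 3 = 3.14621 − 3 ≈ 0.1462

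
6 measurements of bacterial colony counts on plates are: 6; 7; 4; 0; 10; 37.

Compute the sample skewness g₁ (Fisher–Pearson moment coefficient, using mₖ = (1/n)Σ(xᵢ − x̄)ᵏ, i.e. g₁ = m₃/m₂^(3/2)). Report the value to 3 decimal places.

x̄ = (6 + 7 + 4 + 0 + 10 + 37) / 6 = 10.6667
deviations (xᵢ − x̄): -4.6667, -3.6667, -6.6667, -10.6667, -0.6667, 26.3333
Σ(xᵢ − x̄)² = 887.3333 ⇒ m₂ = 887.3333/6 = 147.88889
Σ(xᵢ − x̄)³ = 16599.5556 ⇒ m₃ = 16599.5556/6 = 2766.59259
m₂^(3/2) = 147.88889^(1.5) = 1798.47050
g₁ = m₃ / m₂^(3/2) = 2766.59259 / 1798.47050 ≈ 1.538

1.538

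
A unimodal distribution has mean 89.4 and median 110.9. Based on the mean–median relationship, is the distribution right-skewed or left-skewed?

left-skewed

mean − median = 89.4 − 110.9 = -21.5
mean < median ⇒ the longer tail is on the left ⇒ left-skewed (negatively skewed).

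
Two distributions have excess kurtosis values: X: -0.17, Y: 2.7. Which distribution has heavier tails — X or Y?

Higher excess kurtosis ⇒ heavier tails relative to the normal distribution.
-0.17 vs 2.7: the larger is 2.7, so Y has heavier tails. (Y is leptokurtic — heavier-than-normal tails; the other is platykurtic.)

Y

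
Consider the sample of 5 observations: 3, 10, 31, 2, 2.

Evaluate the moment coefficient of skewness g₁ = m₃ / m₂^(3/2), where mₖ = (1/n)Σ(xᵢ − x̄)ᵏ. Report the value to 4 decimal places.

x̄ = (3 + 10 + 31 + 2 + 2) / 5 = 9.6000
deviations (xᵢ − x̄): -6.6000, 0.4000, 21.4000, -7.6000, -7.6000
Σ(xᵢ − x̄)² = 617.2000 ⇒ m₂ = 617.2000/5 = 123.44000
Σ(xᵢ − x̄)³ = 8634.9600 ⇒ m₃ = 8634.9600/5 = 1726.99200
m₂^(3/2) = 123.44000^(1.5) = 1371.46229
g₁ = m₃ / m₂^(3/2) = 1726.99200 / 1371.46229 ≈ 1.2592

1.2592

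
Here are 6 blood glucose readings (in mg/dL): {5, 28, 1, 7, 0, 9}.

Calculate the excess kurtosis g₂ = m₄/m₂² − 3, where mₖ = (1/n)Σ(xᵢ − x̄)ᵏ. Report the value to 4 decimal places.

x̄ = 8.3333
Σ(xᵢ − x̄)² = 523.3333 ⇒ m₂ = 87.22222
Σ(xᵢ − x̄)⁴ = 157438.4444 ⇒ m₄ = 26239.74074
m₂² = 7607.71605
g₂ = m₄/m₂² − 3 = 3.44910 − 3 ≈ 0.4491

0.4491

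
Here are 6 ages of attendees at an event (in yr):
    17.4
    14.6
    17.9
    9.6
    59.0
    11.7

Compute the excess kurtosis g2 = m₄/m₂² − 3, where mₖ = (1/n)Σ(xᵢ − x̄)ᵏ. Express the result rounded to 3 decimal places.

x̄ = 21.7000
Σ(xᵢ − x̄)² = 1721.0400 ⇒ m₂ = 286.84000
Σ(xᵢ − x̄)⁴ = 1970215.3140 ⇒ m₄ = 328369.21900
m₂² = 82277.18560
g2 = m₄/m₂² − 3 = 3.99101 − 3 ≈ 0.991

0.991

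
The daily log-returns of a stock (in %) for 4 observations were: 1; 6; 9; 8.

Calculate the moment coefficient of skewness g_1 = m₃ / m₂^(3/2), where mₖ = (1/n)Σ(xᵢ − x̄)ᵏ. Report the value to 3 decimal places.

x̄ = (1 + 6 + 9 + 8) / 4 = 6.0000
deviations (xᵢ − x̄): -5.0000, 0.0000, 3.0000, 2.0000
Σ(xᵢ − x̄)² = 38.0000 ⇒ m₂ = 38.0000/4 = 9.50000
Σ(xᵢ − x̄)³ = -90.0000 ⇒ m₃ = -90.0000/4 = -22.50000
m₂^(3/2) = 9.50000^(1.5) = 29.28097
g_1 = m₃ / m₂^(3/2) = -22.50000 / 29.28097 ≈ -0.768

-0.768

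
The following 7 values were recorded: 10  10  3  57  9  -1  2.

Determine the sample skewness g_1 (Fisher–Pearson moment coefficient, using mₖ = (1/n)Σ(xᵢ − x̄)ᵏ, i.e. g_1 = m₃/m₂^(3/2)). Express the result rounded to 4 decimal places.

x̄ = (10 + 10 + 3 + 57 + 9 - 1 + 2) / 7 = 12.8571
deviations (xᵢ − x̄): -2.8571, -2.8571, -9.8571, 44.1429, -3.8571, -13.8571, -10.8571
Σ(xᵢ − x̄)² = 2386.8571 ⇒ m₂ = 2386.8571/7 = 340.97959
Σ(xᵢ − x̄)³ = 81013.9592 ⇒ m₃ = 81013.9592/7 = 11573.42274
m₂^(3/2) = 340.97959^(1.5) = 6296.40391
g_1 = m₃ / m₂^(3/2) = 11573.42274 / 6296.40391 ≈ 1.8381

1.8381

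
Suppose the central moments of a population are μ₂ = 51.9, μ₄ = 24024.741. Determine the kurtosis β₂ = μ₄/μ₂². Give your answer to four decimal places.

8.9192

μ₂² = 51.9² = 2693.61000
μ₄/μ₂² = 24024.741 / 2693.61000 = 8.91916
β₂ ≈ 8.9192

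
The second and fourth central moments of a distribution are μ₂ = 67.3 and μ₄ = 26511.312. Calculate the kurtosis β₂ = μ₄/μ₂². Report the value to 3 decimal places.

μ₂² = 67.3² = 4529.29000
μ₄/μ₂² = 26511.312 / 4529.29000 = 5.85330
β₂ ≈ 5.853

5.853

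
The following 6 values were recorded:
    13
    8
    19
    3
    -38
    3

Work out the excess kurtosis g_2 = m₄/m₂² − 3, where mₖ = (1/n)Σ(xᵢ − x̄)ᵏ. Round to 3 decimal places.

x̄ = 1.3333
Σ(xᵢ − x̄)² = 2045.3333 ⇒ m₂ = 340.88889
Σ(xᵢ − x̄)⁴ = 2511483.1111 ⇒ m₄ = 418580.51852
m₂² = 116205.23457
g_2 = m₄/m₂² − 3 = 3.60208 − 3 ≈ 0.602

0.602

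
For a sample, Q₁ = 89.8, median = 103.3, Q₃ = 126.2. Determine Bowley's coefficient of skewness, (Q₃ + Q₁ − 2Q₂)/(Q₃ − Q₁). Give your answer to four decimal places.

0.2582

numerator: Q₃ + Q₁ − 2Q₂ = 126.2 + 89.8 − 2×103.3 = 9.4000
denominator: Q₃ − Q₁ = 126.2 − 89.8 = 36.4000
Bowley skewness = 9.4000 / 36.4000 ≈ 0.2582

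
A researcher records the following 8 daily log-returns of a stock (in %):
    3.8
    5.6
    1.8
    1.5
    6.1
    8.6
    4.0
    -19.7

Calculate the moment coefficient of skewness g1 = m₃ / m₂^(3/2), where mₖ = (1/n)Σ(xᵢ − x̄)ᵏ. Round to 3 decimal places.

-1.958

x̄ = (3.8 + 5.6 + 1.8 + 1.5 + 6.1 + 8.6 + 4.0 - 19.7) / 8 = 1.4625
deviations (xᵢ − x̄): 2.3375, 4.1375, 0.3375, 0.0375, 4.6375, 7.1375, 2.5375, -21.1625
Σ(xᵢ − x̄)² = 549.4387 ⇒ m₂ = 549.4387/8 = 68.67984
Σ(xᵢ − x̄)³ = -8914.3287 ⇒ m₃ = -8914.3287/8 = -1114.29109
m₂^(3/2) = 68.67984^(1.5) = 569.17255
g1 = m₃ / m₂^(3/2) = -1114.29109 / 569.17255 ≈ -1.958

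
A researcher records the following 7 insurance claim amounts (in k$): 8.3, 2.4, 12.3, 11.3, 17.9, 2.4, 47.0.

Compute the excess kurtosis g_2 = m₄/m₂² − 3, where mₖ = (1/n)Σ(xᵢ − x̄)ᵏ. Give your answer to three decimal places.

1.055

x̄ = 14.5143
Σ(xᵢ − x̄)² = 1414.1486 ⇒ m₂ = 202.02122
Σ(xᵢ − x̄)⁴ = 1158531.8314 ⇒ m₄ = 165504.54734
m₂² = 40812.57514
g_2 = m₄/m₂² − 3 = 4.05523 − 3 ≈ 1.055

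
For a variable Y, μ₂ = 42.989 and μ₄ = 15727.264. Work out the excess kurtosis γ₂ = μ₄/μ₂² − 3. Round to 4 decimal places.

5.5102

μ₂² = 42.989² = 1848.05412
μ₄/μ₂² = 15727.264 / 1848.05412 = 8.51018
γ₂ = 8.51018 − 3 ≈ 5.5102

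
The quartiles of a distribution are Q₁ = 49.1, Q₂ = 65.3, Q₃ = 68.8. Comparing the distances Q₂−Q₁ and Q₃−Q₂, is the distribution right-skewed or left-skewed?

Q₂ − Q₁ = 16.2;  Q₃ − Q₂ = 3.5
Q₂ − Q₁ > Q₃ − Q₂ ⇒ the lower half is more spread out ⇒ left-skewed.

left-skewed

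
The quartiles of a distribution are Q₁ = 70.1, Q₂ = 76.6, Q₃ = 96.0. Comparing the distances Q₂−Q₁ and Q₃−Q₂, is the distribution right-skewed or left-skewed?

right-skewed

Q₂ − Q₁ = 6.5;  Q₃ − Q₂ = 19.4
Q₃ − Q₂ > Q₂ − Q₁ ⇒ the upper half is more spread out ⇒ right-skewed.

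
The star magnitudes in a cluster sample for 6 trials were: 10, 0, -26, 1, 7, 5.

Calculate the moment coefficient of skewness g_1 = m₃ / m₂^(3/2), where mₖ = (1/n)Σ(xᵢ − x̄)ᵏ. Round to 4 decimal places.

x̄ = (10 + 0 - 26 + 1 + 7 + 5) / 6 = -0.5000
deviations (xᵢ − x̄): 10.5000, 0.5000, -25.5000, 1.5000, 7.5000, 5.5000
Σ(xᵢ − x̄)² = 849.5000 ⇒ m₂ = 849.5000/6 = 141.58333
Σ(xᵢ − x̄)³ = -14832.0000 ⇒ m₃ = -14832.0000/6 = -2472.00000
m₂^(3/2) = 141.58333^(1.5) = 1684.68302
g_1 = m₃ / m₂^(3/2) = -2472.00000 / 1684.68302 ≈ -1.4673

-1.4673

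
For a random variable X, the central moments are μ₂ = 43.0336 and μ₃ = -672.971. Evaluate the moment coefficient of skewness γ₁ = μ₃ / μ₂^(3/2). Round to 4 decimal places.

σ = √μ₂ = √43.0336 = 6.56000
σ³ = μ₂^(3/2) = 282.30042
γ₁ = μ₃/σ³ = -672.971 / 282.30042 ≈ -2.3839

-2.3839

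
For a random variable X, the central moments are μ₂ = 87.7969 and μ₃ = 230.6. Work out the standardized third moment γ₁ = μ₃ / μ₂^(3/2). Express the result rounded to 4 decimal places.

0.2803

σ = √μ₂ = √87.7969 = 9.37000
σ³ = μ₂^(3/2) = 822.65695
γ₁ = μ₃/σ³ = 230.6 / 822.65695 ≈ 0.2803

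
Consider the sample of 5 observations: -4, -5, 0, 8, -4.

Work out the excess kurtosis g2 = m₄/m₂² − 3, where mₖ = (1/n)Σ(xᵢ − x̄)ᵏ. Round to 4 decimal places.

x̄ = -1.0000
Σ(xᵢ − x̄)² = 116.0000 ⇒ m₂ = 23.20000
Σ(xᵢ − x̄)⁴ = 6980.0000 ⇒ m₄ = 1396.00000
m₂² = 538.24000
g2 = m₄/m₂² − 3 = 2.59364 − 3 ≈ -0.4064

-0.4064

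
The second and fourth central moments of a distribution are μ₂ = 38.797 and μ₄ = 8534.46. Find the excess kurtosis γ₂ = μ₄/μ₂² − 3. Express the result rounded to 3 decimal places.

μ₂² = 38.797² = 1505.20721
μ₄/μ₂² = 8534.46 / 1505.20721 = 5.66996
γ₂ = 5.66996 − 3 ≈ 2.670

2.670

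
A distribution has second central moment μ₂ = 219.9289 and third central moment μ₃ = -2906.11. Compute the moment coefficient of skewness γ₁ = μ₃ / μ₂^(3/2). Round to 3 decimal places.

-0.891

σ = √μ₂ = √219.9289 = 14.83000
σ³ = μ₂^(3/2) = 3261.54559
γ₁ = μ₃/σ³ = -2906.11 / 3261.54559 ≈ -0.891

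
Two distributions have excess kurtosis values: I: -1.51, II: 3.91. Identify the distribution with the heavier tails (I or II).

Higher excess kurtosis ⇒ heavier tails relative to the normal distribution.
-1.51 vs 3.91: the larger is 3.91, so II has heavier tails. (II is leptokurtic — heavier-than-normal tails; the other is platykurtic.)

II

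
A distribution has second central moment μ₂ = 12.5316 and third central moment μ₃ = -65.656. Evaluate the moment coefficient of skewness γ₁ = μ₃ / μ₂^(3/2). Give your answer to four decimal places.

σ = √μ₂ = √12.5316 = 3.54000
σ³ = μ₂^(3/2) = 44.36186
γ₁ = μ₃/σ³ = -65.656 / 44.36186 ≈ -1.4800

-1.4800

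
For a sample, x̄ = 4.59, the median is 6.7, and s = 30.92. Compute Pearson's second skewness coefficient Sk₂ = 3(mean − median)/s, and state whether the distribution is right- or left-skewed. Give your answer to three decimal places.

-0.205, left-skewed

Sk₂ = 3(4.59 − 6.7) / 30.92 = 3 × -2.1100 / 30.92
    = -6.3300 / 30.92 ≈ -0.205
Sk₂ < 0 ⇒ mean < median ⇒ left-skewed (negative skew).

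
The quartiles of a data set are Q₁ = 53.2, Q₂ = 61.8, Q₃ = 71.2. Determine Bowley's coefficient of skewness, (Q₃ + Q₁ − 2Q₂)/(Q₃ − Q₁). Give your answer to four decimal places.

0.0444

numerator: Q₃ + Q₁ − 2Q₂ = 71.2 + 53.2 − 2×61.8 = 0.8000
denominator: Q₃ − Q₁ = 71.2 − 53.2 = 18.0000
Bowley skewness = 0.8000 / 18.0000 ≈ 0.0444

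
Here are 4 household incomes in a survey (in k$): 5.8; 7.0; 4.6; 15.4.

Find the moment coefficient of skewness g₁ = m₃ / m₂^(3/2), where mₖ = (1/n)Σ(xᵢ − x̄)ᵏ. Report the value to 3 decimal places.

1.018

x̄ = (5.8 + 7.0 + 4.6 + 15.4) / 4 = 8.2000
deviations (xᵢ − x̄): -2.4000, -1.2000, -3.6000, 7.2000
Σ(xᵢ − x̄)² = 72.0000 ⇒ m₂ = 72.0000/4 = 18.00000
Σ(xᵢ − x̄)³ = 311.0400 ⇒ m₃ = 311.0400/4 = 77.76000
m₂^(3/2) = 18.00000^(1.5) = 76.36753
g₁ = m₃ / m₂^(3/2) = 77.76000 / 76.36753 ≈ 1.018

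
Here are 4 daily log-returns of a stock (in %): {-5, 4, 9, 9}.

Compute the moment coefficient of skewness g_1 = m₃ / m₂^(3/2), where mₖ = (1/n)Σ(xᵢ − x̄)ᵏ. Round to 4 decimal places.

x̄ = (-5 + 4 + 9 + 9) / 4 = 4.2500
deviations (xᵢ − x̄): -9.2500, -0.2500, 4.7500, 4.7500
Σ(xᵢ − x̄)² = 130.7500 ⇒ m₂ = 130.7500/4 = 32.68750
Σ(xᵢ − x̄)³ = -577.1250 ⇒ m₃ = -577.1250/4 = -144.28125
m₂^(3/2) = 32.68750^(1.5) = 186.88419
g_1 = m₃ / m₂^(3/2) = -144.28125 / 186.88419 ≈ -0.7720

-0.7720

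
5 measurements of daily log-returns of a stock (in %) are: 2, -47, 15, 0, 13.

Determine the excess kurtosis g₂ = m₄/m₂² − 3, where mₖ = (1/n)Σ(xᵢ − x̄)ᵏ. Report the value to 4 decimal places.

x̄ = -3.4000
Σ(xᵢ − x̄)² = 2549.2000 ⇒ m₂ = 509.84000
Σ(xᵢ − x̄)⁴ = 3801595.2160 ⇒ m₄ = 760319.04320
m₂² = 259936.82560
g₂ = m₄/m₂² − 3 = 2.92501 − 3 ≈ -0.0750

-0.0750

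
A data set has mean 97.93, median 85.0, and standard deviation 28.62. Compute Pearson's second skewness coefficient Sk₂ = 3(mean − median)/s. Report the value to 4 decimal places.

Sk₂ = 3(97.93 − 85.0) / 28.62 = 3 × 12.9300 / 28.62
    = 38.7900 / 28.62 ≈ 1.3553

1.3553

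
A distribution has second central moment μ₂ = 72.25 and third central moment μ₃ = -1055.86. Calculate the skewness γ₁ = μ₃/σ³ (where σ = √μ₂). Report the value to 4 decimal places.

-1.7193

σ = √μ₂ = √72.25 = 8.50000
σ³ = μ₂^(3/2) = 614.12500
γ₁ = μ₃/σ³ = -1055.86 / 614.12500 ≈ -1.7193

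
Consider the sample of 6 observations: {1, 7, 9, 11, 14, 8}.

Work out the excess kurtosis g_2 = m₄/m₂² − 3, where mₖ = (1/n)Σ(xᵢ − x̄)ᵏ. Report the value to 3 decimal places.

x̄ = 8.3333
Σ(xᵢ − x̄)² = 95.3333 ⇒ m₂ = 15.88889
Σ(xᵢ − x̄)⁴ = 3977.1111 ⇒ m₄ = 662.85185
m₂² = 252.45679
g_2 = m₄/m₂² − 3 = 2.62561 − 3 ≈ -0.374

-0.374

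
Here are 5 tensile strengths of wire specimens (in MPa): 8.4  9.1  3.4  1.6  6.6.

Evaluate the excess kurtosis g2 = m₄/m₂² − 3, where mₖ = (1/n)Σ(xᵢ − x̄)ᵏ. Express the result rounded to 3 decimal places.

-1.527

x̄ = 5.8200
Σ(xᵢ − x̄)² = 41.6880 ⇒ m₂ = 8.33760
Σ(xᵢ − x̄)⁴ = 511.8575 ⇒ m₄ = 102.37150
m₂² = 69.51557
g2 = m₄/m₂² − 3 = 1.47264 − 3 ≈ -1.527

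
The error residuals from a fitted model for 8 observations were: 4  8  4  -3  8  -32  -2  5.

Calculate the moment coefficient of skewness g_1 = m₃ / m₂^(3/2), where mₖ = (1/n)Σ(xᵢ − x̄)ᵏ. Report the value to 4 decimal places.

-1.8640

x̄ = (4 + 8 + 4 - 3 + 8 - 32 - 2 + 5) / 8 = -1.0000
deviations (xᵢ − x̄): 5.0000, 9.0000, 5.0000, -2.0000, 9.0000, -31.0000, -1.0000, 6.0000
Σ(xᵢ − x̄)² = 1214.0000 ⇒ m₂ = 1214.0000/8 = 151.75000
Σ(xᵢ − x̄)³ = -27876.0000 ⇒ m₃ = -27876.0000/8 = -3484.50000
m₂^(3/2) = 151.75000^(1.5) = 1869.36045
g_1 = m₃ / m₂^(3/2) = -3484.50000 / 1869.36045 ≈ -1.8640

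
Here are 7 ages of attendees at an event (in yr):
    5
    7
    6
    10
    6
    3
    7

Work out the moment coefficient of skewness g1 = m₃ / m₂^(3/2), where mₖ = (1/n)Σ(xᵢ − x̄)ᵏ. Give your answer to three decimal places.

0.264

x̄ = (5 + 7 + 6 + 10 + 6 + 3 + 7) / 7 = 6.2857
deviations (xᵢ − x̄): -1.2857, 0.7143, -0.2857, 3.7143, -0.2857, -3.2857, 0.7143
Σ(xᵢ − x̄)² = 27.4286 ⇒ m₂ = 27.4286/7 = 3.91837
Σ(xᵢ − x̄)³ = 14.3265 ⇒ m₃ = 14.3265/7 = 2.04665
m₂^(3/2) = 3.91837^(1.5) = 7.75636
g1 = m₃ / m₂^(3/2) = 2.04665 / 7.75636 ≈ 0.264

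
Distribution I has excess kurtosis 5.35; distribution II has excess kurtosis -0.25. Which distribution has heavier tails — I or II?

I

Higher excess kurtosis ⇒ heavier tails relative to the normal distribution.
5.35 vs -0.25: the larger is 5.35, so I has heavier tails. (I is leptokurtic — heavier-than-normal tails; the other is platykurtic.)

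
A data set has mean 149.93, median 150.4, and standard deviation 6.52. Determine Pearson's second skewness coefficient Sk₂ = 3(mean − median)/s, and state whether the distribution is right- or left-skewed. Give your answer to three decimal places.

Sk₂ = 3(149.93 − 150.4) / 6.52 = 3 × -0.4700 / 6.52
    = -1.4100 / 6.52 ≈ -0.216
Sk₂ < 0 ⇒ mean < median ⇒ left-skewed (negative skew).

-0.216, left-skewed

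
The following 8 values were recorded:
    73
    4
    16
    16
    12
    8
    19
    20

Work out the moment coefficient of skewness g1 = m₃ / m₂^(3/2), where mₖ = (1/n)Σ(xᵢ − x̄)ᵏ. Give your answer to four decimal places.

x̄ = (73 + 4 + 16 + 16 + 12 + 8 + 19 + 20) / 8 = 21.0000
deviations (xᵢ − x̄): 52.0000, -17.0000, -5.0000, -5.0000, -9.0000, -13.0000, -2.0000, -1.0000
Σ(xᵢ − x̄)² = 3298.0000 ⇒ m₂ = 3298.0000/8 = 412.25000
Σ(xᵢ − x̄)³ = 132510.0000 ⇒ m₃ = 132510.0000/8 = 16563.75000
m₂^(3/2) = 412.25000^(1.5) = 8370.29947
g1 = m₃ / m₂^(3/2) = 16563.75000 / 8370.29947 ≈ 1.9789

1.9789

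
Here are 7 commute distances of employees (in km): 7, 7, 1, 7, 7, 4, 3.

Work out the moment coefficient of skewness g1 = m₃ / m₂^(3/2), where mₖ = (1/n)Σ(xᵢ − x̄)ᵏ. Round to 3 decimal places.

-0.672

x̄ = (7 + 7 + 1 + 7 + 7 + 4 + 3) / 7 = 5.1429
deviations (xᵢ − x̄): 1.8571, 1.8571, -4.1429, 1.8571, 1.8571, -1.1429, -2.1429
Σ(xᵢ − x̄)² = 36.8571 ⇒ m₂ = 36.8571/7 = 5.26531
Σ(xᵢ − x̄)³ = -56.8163 ⇒ m₃ = -56.8163/7 = -8.11662
m₂^(3/2) = 5.26531^(1.5) = 12.08191
g1 = m₃ / m₂^(3/2) = -8.11662 / 12.08191 ≈ -0.672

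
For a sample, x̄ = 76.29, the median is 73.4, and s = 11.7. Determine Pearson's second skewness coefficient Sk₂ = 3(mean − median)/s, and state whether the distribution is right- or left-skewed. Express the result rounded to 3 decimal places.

Sk₂ = 3(76.29 − 73.4) / 11.7 = 3 × 2.8900 / 11.7
    = 8.6700 / 11.7 ≈ 0.741
Sk₂ > 0 ⇒ mean > median ⇒ right-skewed (positive skew).

0.741, right-skewed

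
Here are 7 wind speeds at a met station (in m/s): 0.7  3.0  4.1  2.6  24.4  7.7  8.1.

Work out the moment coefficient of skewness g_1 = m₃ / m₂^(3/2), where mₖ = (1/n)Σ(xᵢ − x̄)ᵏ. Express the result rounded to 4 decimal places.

x̄ = (0.7 + 3.0 + 4.1 + 2.6 + 24.4 + 7.7 + 8.1) / 7 = 7.2286
deviations (xᵢ − x̄): -6.5286, -4.2286, -3.1286, -4.6286, 17.1714, 0.4714, 0.8714
Σ(xᵢ − x̄)² = 387.5543 ⇒ m₂ = 387.5543/7 = 55.36490
Σ(xᵢ − x̄)³ = 4580.2429 ⇒ m₃ = 4580.2429/7 = 654.32041
m₂^(3/2) = 55.36490^(1.5) = 411.95688
g_1 = m₃ / m₂^(3/2) = 654.32041 / 411.95688 ≈ 1.5883

1.5883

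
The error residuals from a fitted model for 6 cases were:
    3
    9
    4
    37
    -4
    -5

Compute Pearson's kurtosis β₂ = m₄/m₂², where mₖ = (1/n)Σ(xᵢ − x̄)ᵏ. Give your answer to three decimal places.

x̄ = 7.3333
Σ(xᵢ − x̄)² = 1193.3333 ⇒ m₂ = 198.88889
Σ(xᵢ − x̄)⁴ = 814715.1111 ⇒ m₄ = 135785.85185
m₂² = 39556.79012
β₂ = m₄/m₂² = 135785.85185 / 39556.79012 ≈ 3.433

3.433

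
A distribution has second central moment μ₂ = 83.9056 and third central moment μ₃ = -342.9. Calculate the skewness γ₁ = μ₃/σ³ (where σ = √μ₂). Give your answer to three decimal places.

σ = √μ₂ = √83.9056 = 9.16000
σ³ = μ₂^(3/2) = 768.57530
γ₁ = μ₃/σ³ = -342.9 / 768.57530 ≈ -0.446

-0.446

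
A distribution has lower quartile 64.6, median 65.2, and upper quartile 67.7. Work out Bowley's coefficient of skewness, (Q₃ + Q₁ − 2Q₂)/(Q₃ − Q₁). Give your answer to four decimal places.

numerator: Q₃ + Q₁ − 2Q₂ = 67.7 + 64.6 − 2×65.2 = 1.9000
denominator: Q₃ − Q₁ = 67.7 − 64.6 = 3.1000
Bowley skewness = 1.9000 / 3.1000 ≈ 0.6129

0.6129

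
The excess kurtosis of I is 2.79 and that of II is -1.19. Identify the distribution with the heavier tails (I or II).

I

Higher excess kurtosis ⇒ heavier tails relative to the normal distribution.
2.79 vs -1.19: the larger is 2.79, so I has heavier tails. (I is leptokurtic — heavier-than-normal tails; the other is platykurtic.)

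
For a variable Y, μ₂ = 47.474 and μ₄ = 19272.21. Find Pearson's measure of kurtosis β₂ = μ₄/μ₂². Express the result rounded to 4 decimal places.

8.5511

μ₂² = 47.474² = 2253.78068
μ₄/μ₂² = 19272.21 / 2253.78068 = 8.55106
β₂ ≈ 8.5511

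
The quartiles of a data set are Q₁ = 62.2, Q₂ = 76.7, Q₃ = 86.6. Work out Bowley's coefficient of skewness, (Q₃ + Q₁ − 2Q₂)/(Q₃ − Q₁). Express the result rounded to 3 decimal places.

-0.189

numerator: Q₃ + Q₁ − 2Q₂ = 86.6 + 62.2 − 2×76.7 = -4.6000
denominator: Q₃ − Q₁ = 86.6 − 62.2 = 24.4000
Bowley skewness = -4.6000 / 24.4000 ≈ -0.189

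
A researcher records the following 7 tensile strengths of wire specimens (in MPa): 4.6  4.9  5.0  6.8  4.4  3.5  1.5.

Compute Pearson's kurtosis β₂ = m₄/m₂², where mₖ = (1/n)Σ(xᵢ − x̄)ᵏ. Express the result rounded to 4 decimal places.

x̄ = 4.3857
Σ(xᵢ − x̄)² = 15.6286 ⇒ m₂ = 2.23265
Σ(xᵢ − x̄)⁴ = 104.1492 ⇒ m₄ = 14.87846
m₂² = 4.98474
β₂ = m₄/m₂² = 14.87846 / 4.98474 ≈ 2.9848

2.9848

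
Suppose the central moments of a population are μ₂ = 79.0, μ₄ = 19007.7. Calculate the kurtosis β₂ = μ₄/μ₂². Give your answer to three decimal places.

3.046

μ₂² = 79.0² = 6241.00000
μ₄/μ₂² = 19007.7 / 6241.00000 = 3.04562
β₂ ≈ 3.046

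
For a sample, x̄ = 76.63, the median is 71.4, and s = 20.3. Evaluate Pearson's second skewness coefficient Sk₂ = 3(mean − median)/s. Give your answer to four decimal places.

0.7729

Sk₂ = 3(76.63 − 71.4) / 20.3 = 3 × 5.2300 / 20.3
    = 15.6900 / 20.3 ≈ 0.7729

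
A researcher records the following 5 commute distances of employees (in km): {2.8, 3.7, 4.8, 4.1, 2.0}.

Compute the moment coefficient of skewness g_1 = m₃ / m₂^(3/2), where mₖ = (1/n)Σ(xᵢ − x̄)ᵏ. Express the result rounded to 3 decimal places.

-0.212

x̄ = (2.8 + 3.7 + 4.8 + 4.1 + 2.0) / 5 = 3.4800
deviations (xᵢ − x̄): -0.6800, 0.2200, 1.3200, 0.6200, -1.4800
Σ(xᵢ − x̄)² = 4.8280 ⇒ m₂ = 4.8280/5 = 0.96560
Σ(xᵢ − x̄)³ = -1.0073 ⇒ m₃ = -1.0073/5 = -0.20146
m₂^(3/2) = 0.96560^(1.5) = 0.94885
g_1 = m₃ / m₂^(3/2) = -0.20146 / 0.94885 ≈ -0.212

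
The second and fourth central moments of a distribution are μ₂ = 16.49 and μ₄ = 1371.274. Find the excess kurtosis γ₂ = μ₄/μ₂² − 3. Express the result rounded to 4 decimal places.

μ₂² = 16.49² = 271.92010
μ₄/μ₂² = 1371.274 / 271.92010 = 5.04293
γ₂ = 5.04293 − 3 ≈ 2.0429

2.0429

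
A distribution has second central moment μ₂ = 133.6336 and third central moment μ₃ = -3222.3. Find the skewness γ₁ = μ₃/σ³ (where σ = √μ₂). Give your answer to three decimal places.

-2.086

σ = √μ₂ = √133.6336 = 11.56000
σ³ = μ₂^(3/2) = 1544.80442
γ₁ = μ₃/σ³ = -3222.3 / 1544.80442 ≈ -2.086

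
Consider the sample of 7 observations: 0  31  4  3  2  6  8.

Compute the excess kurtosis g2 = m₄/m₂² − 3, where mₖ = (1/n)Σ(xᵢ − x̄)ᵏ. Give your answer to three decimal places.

1.620

x̄ = 7.7143
Σ(xᵢ − x̄)² = 673.4286 ⇒ m₂ = 96.20408
Σ(xᵢ − x̄)⁴ = 299307.9825 ⇒ m₄ = 42758.28322
m₂² = 9255.22532
g2 = m₄/m₂² − 3 = 4.61991 − 3 ≈ 1.620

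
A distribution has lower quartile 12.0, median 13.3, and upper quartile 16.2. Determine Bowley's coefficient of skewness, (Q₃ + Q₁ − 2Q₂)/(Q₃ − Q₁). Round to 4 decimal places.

numerator: Q₃ + Q₁ − 2Q₂ = 16.2 + 12.0 − 2×13.3 = 1.6000
denominator: Q₃ − Q₁ = 16.2 − 12.0 = 4.2000
Bowley skewness = 1.6000 / 4.2000 ≈ 0.3810

0.3810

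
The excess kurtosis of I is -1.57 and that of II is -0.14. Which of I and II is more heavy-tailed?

II

Higher excess kurtosis ⇒ heavier tails relative to the normal distribution.
-1.57 vs -0.14: the larger is -0.14, so II has heavier tails.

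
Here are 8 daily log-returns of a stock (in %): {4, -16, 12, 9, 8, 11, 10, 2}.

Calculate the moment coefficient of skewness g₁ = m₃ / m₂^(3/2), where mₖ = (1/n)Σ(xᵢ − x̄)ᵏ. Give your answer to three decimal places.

x̄ = (4 - 16 + 12 + 9 + 8 + 11 + 10 + 2) / 8 = 5.0000
deviations (xᵢ − x̄): -1.0000, -21.0000, 7.0000, 4.0000, 3.0000, 6.0000, 5.0000, -3.0000
Σ(xᵢ − x̄)² = 586.0000 ⇒ m₂ = 586.0000/8 = 73.25000
Σ(xᵢ − x̄)³ = -8514.0000 ⇒ m₃ = -8514.0000/8 = -1064.25000
m₂^(3/2) = 73.25000^(1.5) = 626.91902
g₁ = m₃ / m₂^(3/2) = -1064.25000 / 626.91902 ≈ -1.698

-1.698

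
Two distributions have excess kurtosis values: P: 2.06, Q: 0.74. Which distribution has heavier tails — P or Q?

Higher excess kurtosis ⇒ heavier tails relative to the normal distribution.
2.06 vs 0.74: the larger is 2.06, so P has heavier tails.

P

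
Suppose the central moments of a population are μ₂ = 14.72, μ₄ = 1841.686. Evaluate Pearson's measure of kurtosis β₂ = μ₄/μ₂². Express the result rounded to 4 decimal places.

μ₂² = 14.72² = 216.67840
μ₄/μ₂² = 1841.686 / 216.67840 = 8.49963
β₂ ≈ 8.4996

8.4996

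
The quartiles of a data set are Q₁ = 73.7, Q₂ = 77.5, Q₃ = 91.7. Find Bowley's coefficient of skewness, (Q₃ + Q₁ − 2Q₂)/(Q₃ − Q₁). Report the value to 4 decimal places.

numerator: Q₃ + Q₁ − 2Q₂ = 91.7 + 73.7 − 2×77.5 = 10.4000
denominator: Q₃ − Q₁ = 91.7 − 73.7 = 18.0000
Bowley skewness = 10.4000 / 18.0000 ≈ 0.5778

0.5778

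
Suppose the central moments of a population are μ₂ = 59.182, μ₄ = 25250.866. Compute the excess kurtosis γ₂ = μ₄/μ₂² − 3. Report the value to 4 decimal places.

μ₂² = 59.182² = 3502.50912
μ₄/μ₂² = 25250.866 / 3502.50912 = 7.20936
γ₂ = 7.20936 − 3 ≈ 4.2094

4.2094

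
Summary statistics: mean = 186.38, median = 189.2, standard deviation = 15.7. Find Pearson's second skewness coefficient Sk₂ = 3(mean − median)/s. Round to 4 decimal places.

Sk₂ = 3(186.38 − 189.2) / 15.7 = 3 × -2.8200 / 15.7
    = -8.4600 / 15.7 ≈ -0.5389

-0.5389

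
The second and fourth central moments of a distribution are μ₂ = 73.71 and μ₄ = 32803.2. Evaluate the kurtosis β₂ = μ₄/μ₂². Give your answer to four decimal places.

μ₂² = 73.71² = 5433.16410
μ₄/μ₂² = 32803.2 / 5433.16410 = 6.03759
β₂ ≈ 6.0376

6.0376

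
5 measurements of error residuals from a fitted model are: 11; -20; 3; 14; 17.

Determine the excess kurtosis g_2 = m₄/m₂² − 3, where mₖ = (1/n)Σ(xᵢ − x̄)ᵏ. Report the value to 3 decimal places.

-0.354

x̄ = 5.0000
Σ(xᵢ − x̄)² = 890.0000 ⇒ m₂ = 178.00000
Σ(xᵢ − x̄)⁴ = 419234.0000 ⇒ m₄ = 83846.80000
m₂² = 31684.00000
g_2 = m₄/m₂² − 3 = 2.64635 − 3 ≈ -0.354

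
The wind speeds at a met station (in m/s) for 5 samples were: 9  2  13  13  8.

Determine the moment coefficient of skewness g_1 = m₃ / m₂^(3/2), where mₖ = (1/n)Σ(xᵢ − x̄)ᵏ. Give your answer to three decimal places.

x̄ = (9 + 2 + 13 + 13 + 8) / 5 = 9.0000
deviations (xᵢ − x̄): 0.0000, -7.0000, 4.0000, 4.0000, -1.0000
Σ(xᵢ − x̄)² = 82.0000 ⇒ m₂ = 82.0000/5 = 16.40000
Σ(xᵢ − x̄)³ = -216.0000 ⇒ m₃ = -216.0000/5 = -43.20000
m₂^(3/2) = 16.40000^(1.5) = 66.41494
g_1 = m₃ / m₂^(3/2) = -43.20000 / 66.41494 ≈ -0.650

-0.650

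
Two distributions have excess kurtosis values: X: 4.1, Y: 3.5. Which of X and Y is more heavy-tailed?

X

Higher excess kurtosis ⇒ heavier tails relative to the normal distribution.
4.1 vs 3.5: the larger is 4.1, so X has heavier tails.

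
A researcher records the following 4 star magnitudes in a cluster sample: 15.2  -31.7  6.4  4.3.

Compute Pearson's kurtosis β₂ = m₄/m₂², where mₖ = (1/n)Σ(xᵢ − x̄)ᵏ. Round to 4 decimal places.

2.2196

x̄ = -1.4500
Σ(xᵢ − x̄)² = 1286.9700 ⇒ m₂ = 321.74250
Σ(xᵢ − x̄)⁴ = 919082.1548 ⇒ m₄ = 229770.53871
m₂² = 103518.23631
β₂ = m₄/m₂² = 229770.53871 / 103518.23631 ≈ 2.2196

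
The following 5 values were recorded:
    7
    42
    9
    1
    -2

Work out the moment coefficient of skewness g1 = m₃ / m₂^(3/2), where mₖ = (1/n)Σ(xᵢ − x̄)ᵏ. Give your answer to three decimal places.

1.267

x̄ = (7 + 42 + 9 + 1 - 2) / 5 = 11.4000
deviations (xᵢ − x̄): -4.4000, 30.6000, -2.4000, -10.4000, -13.4000
Σ(xᵢ − x̄)² = 1249.2000 ⇒ m₂ = 1249.2000/5 = 249.84000
Σ(xᵢ − x̄)³ = 25022.6400 ⇒ m₃ = 25022.6400/5 = 5004.52800
m₂^(3/2) = 249.84000^(1.5) = 3949.05295
g1 = m₃ / m₂^(3/2) = 5004.52800 / 3949.05295 ≈ 1.267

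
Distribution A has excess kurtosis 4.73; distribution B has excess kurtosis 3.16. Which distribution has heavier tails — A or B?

A

Higher excess kurtosis ⇒ heavier tails relative to the normal distribution.
4.73 vs 3.16: the larger is 4.73, so A has heavier tails.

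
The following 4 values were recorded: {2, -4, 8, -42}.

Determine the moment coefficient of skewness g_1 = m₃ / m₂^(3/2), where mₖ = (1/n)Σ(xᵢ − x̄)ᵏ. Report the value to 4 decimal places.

-0.9940

x̄ = (2 - 4 + 8 - 42) / 4 = -9.0000
deviations (xᵢ − x̄): 11.0000, 5.0000, 17.0000, -33.0000
Σ(xᵢ − x̄)² = 1524.0000 ⇒ m₂ = 1524.0000/4 = 381.00000
Σ(xᵢ − x̄)³ = -29568.0000 ⇒ m₃ = -29568.0000/4 = -7392.00000
m₂^(3/2) = 381.00000^(1.5) = 7436.82331
g_1 = m₃ / m₂^(3/2) = -7392.00000 / 7436.82331 ≈ -0.9940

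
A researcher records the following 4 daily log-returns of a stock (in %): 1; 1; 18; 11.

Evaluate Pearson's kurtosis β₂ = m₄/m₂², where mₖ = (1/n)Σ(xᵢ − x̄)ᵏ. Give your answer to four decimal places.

x̄ = 7.7500
Σ(xᵢ − x̄)² = 206.7500 ⇒ m₂ = 51.68750
Σ(xᵢ − x̄)⁴ = 15301.5781 ⇒ m₄ = 3825.39453
m₂² = 2671.59766
β₂ = m₄/m₂² = 3825.39453 / 2671.59766 ≈ 1.4319

1.4319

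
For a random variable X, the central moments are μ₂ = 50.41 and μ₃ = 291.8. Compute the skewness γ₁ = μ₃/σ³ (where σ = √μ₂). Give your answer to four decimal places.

σ = √μ₂ = √50.41 = 7.10000
σ³ = μ₂^(3/2) = 357.91100
γ₁ = μ₃/σ³ = 291.8 / 357.91100 ≈ 0.8153

0.8153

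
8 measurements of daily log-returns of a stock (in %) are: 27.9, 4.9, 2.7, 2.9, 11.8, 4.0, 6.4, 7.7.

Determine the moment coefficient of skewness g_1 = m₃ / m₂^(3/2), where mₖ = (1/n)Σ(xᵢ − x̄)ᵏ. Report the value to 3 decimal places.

1.761

x̄ = (27.9 + 4.9 + 2.7 + 2.9 + 11.8 + 4.0 + 6.4 + 7.7) / 8 = 8.5375
deviations (xᵢ − x̄): 19.3625, -3.6375, -5.8375, -5.6375, 3.2625, -4.5375, -2.1375, -0.8375
Σ(xᵢ − x̄)² = 490.4987 ⇒ m₂ = 490.4987/8 = 61.31234
Σ(xᵢ − x̄)³ = 6763.8575 ⇒ m₃ = 6763.8575/8 = 845.48218
m₂^(3/2) = 61.31234^(1.5) = 480.08913
g_1 = m₃ / m₂^(3/2) = 845.48218 / 480.08913 ≈ 1.761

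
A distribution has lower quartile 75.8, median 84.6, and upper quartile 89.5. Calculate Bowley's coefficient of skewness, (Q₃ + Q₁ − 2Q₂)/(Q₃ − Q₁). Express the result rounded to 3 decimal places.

-0.285

numerator: Q₃ + Q₁ − 2Q₂ = 89.5 + 75.8 − 2×84.6 = -3.9000
denominator: Q₃ − Q₁ = 89.5 − 75.8 = 13.7000
Bowley skewness = -3.9000 / 13.7000 ≈ -0.285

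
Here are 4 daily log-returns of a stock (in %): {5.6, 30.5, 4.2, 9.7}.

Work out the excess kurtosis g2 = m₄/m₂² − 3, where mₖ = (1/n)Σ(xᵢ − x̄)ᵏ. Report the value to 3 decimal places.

x̄ = 12.5000
Σ(xᵢ − x̄)² = 448.3400 ⇒ m₂ = 112.08500
Σ(xᵢ − x̄)⁴ = 112050.0098 ⇒ m₄ = 28012.50245
m₂² = 12563.04723
g2 = m₄/m₂² − 3 = 2.22975 − 3 ≈ -0.770

-0.770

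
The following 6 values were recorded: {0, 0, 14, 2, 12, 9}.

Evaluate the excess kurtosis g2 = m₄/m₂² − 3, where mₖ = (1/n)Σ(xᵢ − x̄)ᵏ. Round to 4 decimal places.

-1.7330

x̄ = 6.1667
Σ(xᵢ − x̄)² = 196.8333 ⇒ m₂ = 32.80556
Σ(xᵢ − x̄)⁴ = 8181.1528 ⇒ m₄ = 1363.52546
m₂² = 1076.20448
g2 = m₄/m₂² − 3 = 1.26698 − 3 ≈ -1.7330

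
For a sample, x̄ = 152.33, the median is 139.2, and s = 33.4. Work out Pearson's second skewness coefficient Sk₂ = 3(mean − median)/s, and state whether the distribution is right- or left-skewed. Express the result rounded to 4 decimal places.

Sk₂ = 3(152.33 − 139.2) / 33.4 = 3 × 13.1300 / 33.4
    = 39.3900 / 33.4 ≈ 1.1793
Sk₂ > 0 ⇒ mean > median ⇒ right-skewed (positive skew).

1.1793, right-skewed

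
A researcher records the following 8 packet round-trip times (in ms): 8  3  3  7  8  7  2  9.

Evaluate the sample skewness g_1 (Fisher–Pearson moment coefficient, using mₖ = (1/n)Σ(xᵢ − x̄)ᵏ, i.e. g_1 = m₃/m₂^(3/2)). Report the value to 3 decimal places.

x̄ = (8 + 3 + 3 + 7 + 8 + 7 + 2 + 9) / 8 = 5.8750
deviations (xᵢ − x̄): 2.1250, -2.8750, -2.8750, 1.1250, 2.1250, 1.1250, -3.8750, 3.1250
Σ(xᵢ − x̄)² = 52.8750 ⇒ m₂ = 52.8750/8 = 6.60938
Σ(xᵢ − x̄)³ = -53.1563 ⇒ m₃ = -53.1563/8 = -6.64453
m₂^(3/2) = 6.60938^(1.5) = 16.99185
g_1 = m₃ / m₂^(3/2) = -6.64453 / 16.99185 ≈ -0.391

-0.391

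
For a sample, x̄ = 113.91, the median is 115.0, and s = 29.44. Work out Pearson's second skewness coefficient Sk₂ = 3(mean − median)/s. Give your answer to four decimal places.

-0.1111

Sk₂ = 3(113.91 − 115.0) / 29.44 = 3 × -1.0900 / 29.44
    = -3.2700 / 29.44 ≈ -0.1111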